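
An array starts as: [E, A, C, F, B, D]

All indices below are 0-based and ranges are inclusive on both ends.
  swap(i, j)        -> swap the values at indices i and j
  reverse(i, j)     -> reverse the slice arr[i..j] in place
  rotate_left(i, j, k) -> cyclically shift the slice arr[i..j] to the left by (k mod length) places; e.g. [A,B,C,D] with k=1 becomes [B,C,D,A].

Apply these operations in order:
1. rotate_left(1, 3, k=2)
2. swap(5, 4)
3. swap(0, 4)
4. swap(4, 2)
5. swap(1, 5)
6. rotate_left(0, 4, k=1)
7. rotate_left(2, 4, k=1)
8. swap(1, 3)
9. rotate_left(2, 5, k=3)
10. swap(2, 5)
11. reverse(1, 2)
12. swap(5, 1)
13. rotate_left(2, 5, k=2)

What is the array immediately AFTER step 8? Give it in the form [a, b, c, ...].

Answer: [B, D, A, E, C, F]

Derivation:
After 1 (rotate_left(1, 3, k=2)): [E, F, A, C, B, D]
After 2 (swap(5, 4)): [E, F, A, C, D, B]
After 3 (swap(0, 4)): [D, F, A, C, E, B]
After 4 (swap(4, 2)): [D, F, E, C, A, B]
After 5 (swap(1, 5)): [D, B, E, C, A, F]
After 6 (rotate_left(0, 4, k=1)): [B, E, C, A, D, F]
After 7 (rotate_left(2, 4, k=1)): [B, E, A, D, C, F]
After 8 (swap(1, 3)): [B, D, A, E, C, F]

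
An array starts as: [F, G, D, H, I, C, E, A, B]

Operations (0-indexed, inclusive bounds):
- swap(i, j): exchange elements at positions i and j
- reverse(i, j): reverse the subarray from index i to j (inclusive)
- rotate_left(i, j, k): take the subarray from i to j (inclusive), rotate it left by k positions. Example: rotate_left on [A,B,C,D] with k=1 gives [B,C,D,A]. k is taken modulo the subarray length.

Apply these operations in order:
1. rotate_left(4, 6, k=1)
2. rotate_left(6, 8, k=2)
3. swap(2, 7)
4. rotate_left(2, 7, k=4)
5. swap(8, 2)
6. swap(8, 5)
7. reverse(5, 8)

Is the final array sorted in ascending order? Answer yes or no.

After 1 (rotate_left(4, 6, k=1)): [F, G, D, H, C, E, I, A, B]
After 2 (rotate_left(6, 8, k=2)): [F, G, D, H, C, E, B, I, A]
After 3 (swap(2, 7)): [F, G, I, H, C, E, B, D, A]
After 4 (rotate_left(2, 7, k=4)): [F, G, B, D, I, H, C, E, A]
After 5 (swap(8, 2)): [F, G, A, D, I, H, C, E, B]
After 6 (swap(8, 5)): [F, G, A, D, I, B, C, E, H]
After 7 (reverse(5, 8)): [F, G, A, D, I, H, E, C, B]

Answer: no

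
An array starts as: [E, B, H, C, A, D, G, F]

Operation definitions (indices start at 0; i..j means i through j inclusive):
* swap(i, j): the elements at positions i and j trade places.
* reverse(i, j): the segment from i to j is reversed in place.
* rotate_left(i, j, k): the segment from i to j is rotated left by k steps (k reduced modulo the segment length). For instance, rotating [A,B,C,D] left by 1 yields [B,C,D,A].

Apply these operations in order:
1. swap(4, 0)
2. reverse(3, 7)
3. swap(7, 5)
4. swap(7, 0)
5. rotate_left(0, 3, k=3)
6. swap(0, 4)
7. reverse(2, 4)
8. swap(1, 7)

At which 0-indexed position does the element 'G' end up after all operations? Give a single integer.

After 1 (swap(4, 0)): [A, B, H, C, E, D, G, F]
After 2 (reverse(3, 7)): [A, B, H, F, G, D, E, C]
After 3 (swap(7, 5)): [A, B, H, F, G, C, E, D]
After 4 (swap(7, 0)): [D, B, H, F, G, C, E, A]
After 5 (rotate_left(0, 3, k=3)): [F, D, B, H, G, C, E, A]
After 6 (swap(0, 4)): [G, D, B, H, F, C, E, A]
After 7 (reverse(2, 4)): [G, D, F, H, B, C, E, A]
After 8 (swap(1, 7)): [G, A, F, H, B, C, E, D]

Answer: 0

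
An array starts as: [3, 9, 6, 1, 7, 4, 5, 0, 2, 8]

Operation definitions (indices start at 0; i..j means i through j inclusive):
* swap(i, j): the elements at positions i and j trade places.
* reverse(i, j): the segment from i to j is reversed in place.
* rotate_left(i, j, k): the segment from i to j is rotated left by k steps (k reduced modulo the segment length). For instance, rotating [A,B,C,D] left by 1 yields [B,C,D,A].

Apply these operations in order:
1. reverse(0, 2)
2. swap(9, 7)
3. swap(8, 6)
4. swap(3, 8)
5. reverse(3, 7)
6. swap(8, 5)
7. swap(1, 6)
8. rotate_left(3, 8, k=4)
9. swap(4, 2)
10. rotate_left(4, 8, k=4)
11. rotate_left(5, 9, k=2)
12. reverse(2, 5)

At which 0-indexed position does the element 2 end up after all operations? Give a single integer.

After 1 (reverse(0, 2)): [6, 9, 3, 1, 7, 4, 5, 0, 2, 8]
After 2 (swap(9, 7)): [6, 9, 3, 1, 7, 4, 5, 8, 2, 0]
After 3 (swap(8, 6)): [6, 9, 3, 1, 7, 4, 2, 8, 5, 0]
After 4 (swap(3, 8)): [6, 9, 3, 5, 7, 4, 2, 8, 1, 0]
After 5 (reverse(3, 7)): [6, 9, 3, 8, 2, 4, 7, 5, 1, 0]
After 6 (swap(8, 5)): [6, 9, 3, 8, 2, 1, 7, 5, 4, 0]
After 7 (swap(1, 6)): [6, 7, 3, 8, 2, 1, 9, 5, 4, 0]
After 8 (rotate_left(3, 8, k=4)): [6, 7, 3, 5, 4, 8, 2, 1, 9, 0]
After 9 (swap(4, 2)): [6, 7, 4, 5, 3, 8, 2, 1, 9, 0]
After 10 (rotate_left(4, 8, k=4)): [6, 7, 4, 5, 9, 3, 8, 2, 1, 0]
After 11 (rotate_left(5, 9, k=2)): [6, 7, 4, 5, 9, 2, 1, 0, 3, 8]
After 12 (reverse(2, 5)): [6, 7, 2, 9, 5, 4, 1, 0, 3, 8]

Answer: 2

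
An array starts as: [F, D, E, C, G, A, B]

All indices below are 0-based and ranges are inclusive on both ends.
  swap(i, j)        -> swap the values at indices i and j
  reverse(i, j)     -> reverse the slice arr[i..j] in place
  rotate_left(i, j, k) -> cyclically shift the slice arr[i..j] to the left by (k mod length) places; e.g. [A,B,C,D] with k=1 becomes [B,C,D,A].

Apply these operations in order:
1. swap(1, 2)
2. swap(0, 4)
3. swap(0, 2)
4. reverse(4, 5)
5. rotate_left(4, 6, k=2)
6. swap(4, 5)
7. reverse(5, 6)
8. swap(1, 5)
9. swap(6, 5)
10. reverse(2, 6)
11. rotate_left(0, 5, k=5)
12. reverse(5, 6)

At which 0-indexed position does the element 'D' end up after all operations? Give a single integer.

After 1 (swap(1, 2)): [F, E, D, C, G, A, B]
After 2 (swap(0, 4)): [G, E, D, C, F, A, B]
After 3 (swap(0, 2)): [D, E, G, C, F, A, B]
After 4 (reverse(4, 5)): [D, E, G, C, A, F, B]
After 5 (rotate_left(4, 6, k=2)): [D, E, G, C, B, A, F]
After 6 (swap(4, 5)): [D, E, G, C, A, B, F]
After 7 (reverse(5, 6)): [D, E, G, C, A, F, B]
After 8 (swap(1, 5)): [D, F, G, C, A, E, B]
After 9 (swap(6, 5)): [D, F, G, C, A, B, E]
After 10 (reverse(2, 6)): [D, F, E, B, A, C, G]
After 11 (rotate_left(0, 5, k=5)): [C, D, F, E, B, A, G]
After 12 (reverse(5, 6)): [C, D, F, E, B, G, A]

Answer: 1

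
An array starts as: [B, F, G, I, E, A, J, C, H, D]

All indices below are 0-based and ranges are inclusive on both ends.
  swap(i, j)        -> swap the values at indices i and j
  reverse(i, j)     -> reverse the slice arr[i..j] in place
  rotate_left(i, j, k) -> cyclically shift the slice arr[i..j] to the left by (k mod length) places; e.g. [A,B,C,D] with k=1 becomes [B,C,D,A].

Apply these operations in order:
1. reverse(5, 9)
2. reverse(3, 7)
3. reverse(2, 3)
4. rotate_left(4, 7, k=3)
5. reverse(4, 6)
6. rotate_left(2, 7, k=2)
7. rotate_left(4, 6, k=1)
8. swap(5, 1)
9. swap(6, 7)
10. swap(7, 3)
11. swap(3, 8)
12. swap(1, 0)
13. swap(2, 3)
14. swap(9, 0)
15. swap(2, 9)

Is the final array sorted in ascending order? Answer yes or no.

After 1 (reverse(5, 9)): [B, F, G, I, E, D, H, C, J, A]
After 2 (reverse(3, 7)): [B, F, G, C, H, D, E, I, J, A]
After 3 (reverse(2, 3)): [B, F, C, G, H, D, E, I, J, A]
After 4 (rotate_left(4, 7, k=3)): [B, F, C, G, I, H, D, E, J, A]
After 5 (reverse(4, 6)): [B, F, C, G, D, H, I, E, J, A]
After 6 (rotate_left(2, 7, k=2)): [B, F, D, H, I, E, C, G, J, A]
After 7 (rotate_left(4, 6, k=1)): [B, F, D, H, E, C, I, G, J, A]
After 8 (swap(5, 1)): [B, C, D, H, E, F, I, G, J, A]
After 9 (swap(6, 7)): [B, C, D, H, E, F, G, I, J, A]
After 10 (swap(7, 3)): [B, C, D, I, E, F, G, H, J, A]
After 11 (swap(3, 8)): [B, C, D, J, E, F, G, H, I, A]
After 12 (swap(1, 0)): [C, B, D, J, E, F, G, H, I, A]
After 13 (swap(2, 3)): [C, B, J, D, E, F, G, H, I, A]
After 14 (swap(9, 0)): [A, B, J, D, E, F, G, H, I, C]
After 15 (swap(2, 9)): [A, B, C, D, E, F, G, H, I, J]

Answer: yes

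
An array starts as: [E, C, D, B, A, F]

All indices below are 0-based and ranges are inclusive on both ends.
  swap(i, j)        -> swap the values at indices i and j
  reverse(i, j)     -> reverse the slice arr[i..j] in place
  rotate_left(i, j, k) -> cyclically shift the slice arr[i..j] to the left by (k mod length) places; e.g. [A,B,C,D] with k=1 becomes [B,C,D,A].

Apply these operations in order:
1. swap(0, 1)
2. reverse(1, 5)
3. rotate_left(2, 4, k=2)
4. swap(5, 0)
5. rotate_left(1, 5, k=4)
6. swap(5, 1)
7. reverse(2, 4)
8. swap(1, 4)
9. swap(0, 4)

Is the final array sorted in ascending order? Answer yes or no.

Answer: no

Derivation:
After 1 (swap(0, 1)): [C, E, D, B, A, F]
After 2 (reverse(1, 5)): [C, F, A, B, D, E]
After 3 (rotate_left(2, 4, k=2)): [C, F, D, A, B, E]
After 4 (swap(5, 0)): [E, F, D, A, B, C]
After 5 (rotate_left(1, 5, k=4)): [E, C, F, D, A, B]
After 6 (swap(5, 1)): [E, B, F, D, A, C]
After 7 (reverse(2, 4)): [E, B, A, D, F, C]
After 8 (swap(1, 4)): [E, F, A, D, B, C]
After 9 (swap(0, 4)): [B, F, A, D, E, C]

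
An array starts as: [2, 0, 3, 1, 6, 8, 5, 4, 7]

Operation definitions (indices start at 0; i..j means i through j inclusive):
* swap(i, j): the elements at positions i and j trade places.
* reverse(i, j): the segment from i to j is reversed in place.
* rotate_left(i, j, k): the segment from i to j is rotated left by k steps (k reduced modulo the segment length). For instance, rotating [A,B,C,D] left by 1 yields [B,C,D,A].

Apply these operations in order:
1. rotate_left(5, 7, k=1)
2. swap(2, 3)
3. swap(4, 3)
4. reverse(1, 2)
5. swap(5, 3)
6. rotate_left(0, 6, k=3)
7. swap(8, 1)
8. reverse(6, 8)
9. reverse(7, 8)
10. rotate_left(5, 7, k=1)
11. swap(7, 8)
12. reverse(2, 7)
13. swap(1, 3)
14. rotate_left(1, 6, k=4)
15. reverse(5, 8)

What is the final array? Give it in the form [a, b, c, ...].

Answer: [5, 2, 4, 0, 8, 1, 6, 3, 7]

Derivation:
After 1 (rotate_left(5, 7, k=1)): [2, 0, 3, 1, 6, 5, 4, 8, 7]
After 2 (swap(2, 3)): [2, 0, 1, 3, 6, 5, 4, 8, 7]
After 3 (swap(4, 3)): [2, 0, 1, 6, 3, 5, 4, 8, 7]
After 4 (reverse(1, 2)): [2, 1, 0, 6, 3, 5, 4, 8, 7]
After 5 (swap(5, 3)): [2, 1, 0, 5, 3, 6, 4, 8, 7]
After 6 (rotate_left(0, 6, k=3)): [5, 3, 6, 4, 2, 1, 0, 8, 7]
After 7 (swap(8, 1)): [5, 7, 6, 4, 2, 1, 0, 8, 3]
After 8 (reverse(6, 8)): [5, 7, 6, 4, 2, 1, 3, 8, 0]
After 9 (reverse(7, 8)): [5, 7, 6, 4, 2, 1, 3, 0, 8]
After 10 (rotate_left(5, 7, k=1)): [5, 7, 6, 4, 2, 3, 0, 1, 8]
After 11 (swap(7, 8)): [5, 7, 6, 4, 2, 3, 0, 8, 1]
After 12 (reverse(2, 7)): [5, 7, 8, 0, 3, 2, 4, 6, 1]
After 13 (swap(1, 3)): [5, 0, 8, 7, 3, 2, 4, 6, 1]
After 14 (rotate_left(1, 6, k=4)): [5, 2, 4, 0, 8, 7, 3, 6, 1]
After 15 (reverse(5, 8)): [5, 2, 4, 0, 8, 1, 6, 3, 7]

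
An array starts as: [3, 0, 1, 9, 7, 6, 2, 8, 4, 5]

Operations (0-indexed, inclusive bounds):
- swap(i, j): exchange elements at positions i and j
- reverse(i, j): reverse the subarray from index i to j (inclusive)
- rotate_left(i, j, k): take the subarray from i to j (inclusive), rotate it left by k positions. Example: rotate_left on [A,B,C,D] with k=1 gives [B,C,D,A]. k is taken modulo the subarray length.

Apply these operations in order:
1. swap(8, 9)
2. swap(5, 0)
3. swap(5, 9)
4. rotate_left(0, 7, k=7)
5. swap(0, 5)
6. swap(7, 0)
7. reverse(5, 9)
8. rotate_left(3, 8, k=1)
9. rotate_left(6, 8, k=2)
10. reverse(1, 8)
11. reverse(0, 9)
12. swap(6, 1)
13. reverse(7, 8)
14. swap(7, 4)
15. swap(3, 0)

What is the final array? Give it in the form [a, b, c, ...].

After 1 (swap(8, 9)): [3, 0, 1, 9, 7, 6, 2, 8, 5, 4]
After 2 (swap(5, 0)): [6, 0, 1, 9, 7, 3, 2, 8, 5, 4]
After 3 (swap(5, 9)): [6, 0, 1, 9, 7, 4, 2, 8, 5, 3]
After 4 (rotate_left(0, 7, k=7)): [8, 6, 0, 1, 9, 7, 4, 2, 5, 3]
After 5 (swap(0, 5)): [7, 6, 0, 1, 9, 8, 4, 2, 5, 3]
After 6 (swap(7, 0)): [2, 6, 0, 1, 9, 8, 4, 7, 5, 3]
After 7 (reverse(5, 9)): [2, 6, 0, 1, 9, 3, 5, 7, 4, 8]
After 8 (rotate_left(3, 8, k=1)): [2, 6, 0, 9, 3, 5, 7, 4, 1, 8]
After 9 (rotate_left(6, 8, k=2)): [2, 6, 0, 9, 3, 5, 1, 7, 4, 8]
After 10 (reverse(1, 8)): [2, 4, 7, 1, 5, 3, 9, 0, 6, 8]
After 11 (reverse(0, 9)): [8, 6, 0, 9, 3, 5, 1, 7, 4, 2]
After 12 (swap(6, 1)): [8, 1, 0, 9, 3, 5, 6, 7, 4, 2]
After 13 (reverse(7, 8)): [8, 1, 0, 9, 3, 5, 6, 4, 7, 2]
After 14 (swap(7, 4)): [8, 1, 0, 9, 4, 5, 6, 3, 7, 2]
After 15 (swap(3, 0)): [9, 1, 0, 8, 4, 5, 6, 3, 7, 2]

Answer: [9, 1, 0, 8, 4, 5, 6, 3, 7, 2]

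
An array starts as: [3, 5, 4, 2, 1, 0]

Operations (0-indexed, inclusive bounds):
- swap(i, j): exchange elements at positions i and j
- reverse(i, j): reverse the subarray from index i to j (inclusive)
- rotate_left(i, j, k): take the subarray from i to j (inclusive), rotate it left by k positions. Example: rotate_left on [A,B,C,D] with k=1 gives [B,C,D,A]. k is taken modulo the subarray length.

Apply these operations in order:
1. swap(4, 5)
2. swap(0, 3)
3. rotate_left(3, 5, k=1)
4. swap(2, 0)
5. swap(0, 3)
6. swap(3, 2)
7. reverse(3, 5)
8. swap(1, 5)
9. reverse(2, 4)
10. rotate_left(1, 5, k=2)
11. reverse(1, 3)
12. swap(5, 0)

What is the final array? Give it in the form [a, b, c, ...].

After 1 (swap(4, 5)): [3, 5, 4, 2, 0, 1]
After 2 (swap(0, 3)): [2, 5, 4, 3, 0, 1]
After 3 (rotate_left(3, 5, k=1)): [2, 5, 4, 0, 1, 3]
After 4 (swap(2, 0)): [4, 5, 2, 0, 1, 3]
After 5 (swap(0, 3)): [0, 5, 2, 4, 1, 3]
After 6 (swap(3, 2)): [0, 5, 4, 2, 1, 3]
After 7 (reverse(3, 5)): [0, 5, 4, 3, 1, 2]
After 8 (swap(1, 5)): [0, 2, 4, 3, 1, 5]
After 9 (reverse(2, 4)): [0, 2, 1, 3, 4, 5]
After 10 (rotate_left(1, 5, k=2)): [0, 3, 4, 5, 2, 1]
After 11 (reverse(1, 3)): [0, 5, 4, 3, 2, 1]
After 12 (swap(5, 0)): [1, 5, 4, 3, 2, 0]

Answer: [1, 5, 4, 3, 2, 0]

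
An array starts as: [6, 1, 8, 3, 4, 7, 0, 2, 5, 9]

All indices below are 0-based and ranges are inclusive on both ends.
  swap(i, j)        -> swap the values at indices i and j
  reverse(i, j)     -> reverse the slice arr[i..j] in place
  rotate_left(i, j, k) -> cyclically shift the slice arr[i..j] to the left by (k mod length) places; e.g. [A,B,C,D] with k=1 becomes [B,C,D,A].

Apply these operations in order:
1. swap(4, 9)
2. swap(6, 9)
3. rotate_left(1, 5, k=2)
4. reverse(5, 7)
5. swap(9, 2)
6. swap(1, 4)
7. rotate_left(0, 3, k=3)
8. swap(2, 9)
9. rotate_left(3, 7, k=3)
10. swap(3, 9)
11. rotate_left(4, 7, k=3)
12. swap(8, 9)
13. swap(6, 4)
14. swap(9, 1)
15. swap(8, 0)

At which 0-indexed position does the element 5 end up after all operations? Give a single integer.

After 1 (swap(4, 9)): [6, 1, 8, 3, 9, 7, 0, 2, 5, 4]
After 2 (swap(6, 9)): [6, 1, 8, 3, 9, 7, 4, 2, 5, 0]
After 3 (rotate_left(1, 5, k=2)): [6, 3, 9, 7, 1, 8, 4, 2, 5, 0]
After 4 (reverse(5, 7)): [6, 3, 9, 7, 1, 2, 4, 8, 5, 0]
After 5 (swap(9, 2)): [6, 3, 0, 7, 1, 2, 4, 8, 5, 9]
After 6 (swap(1, 4)): [6, 1, 0, 7, 3, 2, 4, 8, 5, 9]
After 7 (rotate_left(0, 3, k=3)): [7, 6, 1, 0, 3, 2, 4, 8, 5, 9]
After 8 (swap(2, 9)): [7, 6, 9, 0, 3, 2, 4, 8, 5, 1]
After 9 (rotate_left(3, 7, k=3)): [7, 6, 9, 4, 8, 0, 3, 2, 5, 1]
After 10 (swap(3, 9)): [7, 6, 9, 1, 8, 0, 3, 2, 5, 4]
After 11 (rotate_left(4, 7, k=3)): [7, 6, 9, 1, 2, 8, 0, 3, 5, 4]
After 12 (swap(8, 9)): [7, 6, 9, 1, 2, 8, 0, 3, 4, 5]
After 13 (swap(6, 4)): [7, 6, 9, 1, 0, 8, 2, 3, 4, 5]
After 14 (swap(9, 1)): [7, 5, 9, 1, 0, 8, 2, 3, 4, 6]
After 15 (swap(8, 0)): [4, 5, 9, 1, 0, 8, 2, 3, 7, 6]

Answer: 1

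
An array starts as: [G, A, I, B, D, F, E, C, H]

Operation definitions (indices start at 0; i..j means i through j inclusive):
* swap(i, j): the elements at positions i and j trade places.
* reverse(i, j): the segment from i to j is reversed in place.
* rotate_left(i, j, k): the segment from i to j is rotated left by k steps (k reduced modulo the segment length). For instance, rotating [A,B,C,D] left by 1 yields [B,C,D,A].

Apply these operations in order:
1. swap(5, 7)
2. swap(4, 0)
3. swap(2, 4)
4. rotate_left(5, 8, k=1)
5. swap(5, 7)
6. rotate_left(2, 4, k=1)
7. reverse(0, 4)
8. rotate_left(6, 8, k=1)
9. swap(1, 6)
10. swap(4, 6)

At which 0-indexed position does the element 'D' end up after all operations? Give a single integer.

Answer: 6

Derivation:
After 1 (swap(5, 7)): [G, A, I, B, D, C, E, F, H]
After 2 (swap(4, 0)): [D, A, I, B, G, C, E, F, H]
After 3 (swap(2, 4)): [D, A, G, B, I, C, E, F, H]
After 4 (rotate_left(5, 8, k=1)): [D, A, G, B, I, E, F, H, C]
After 5 (swap(5, 7)): [D, A, G, B, I, H, F, E, C]
After 6 (rotate_left(2, 4, k=1)): [D, A, B, I, G, H, F, E, C]
After 7 (reverse(0, 4)): [G, I, B, A, D, H, F, E, C]
After 8 (rotate_left(6, 8, k=1)): [G, I, B, A, D, H, E, C, F]
After 9 (swap(1, 6)): [G, E, B, A, D, H, I, C, F]
After 10 (swap(4, 6)): [G, E, B, A, I, H, D, C, F]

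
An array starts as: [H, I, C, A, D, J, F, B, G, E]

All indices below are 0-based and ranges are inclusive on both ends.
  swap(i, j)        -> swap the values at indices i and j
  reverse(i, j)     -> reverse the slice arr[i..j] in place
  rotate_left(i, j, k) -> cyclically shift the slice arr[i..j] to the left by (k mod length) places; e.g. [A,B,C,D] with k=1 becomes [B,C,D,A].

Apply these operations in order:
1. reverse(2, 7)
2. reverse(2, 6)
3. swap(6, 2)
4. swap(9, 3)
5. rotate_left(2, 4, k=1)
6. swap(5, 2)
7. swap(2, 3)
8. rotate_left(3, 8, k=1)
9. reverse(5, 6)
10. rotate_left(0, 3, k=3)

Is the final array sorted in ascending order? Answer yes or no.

After 1 (reverse(2, 7)): [H, I, B, F, J, D, A, C, G, E]
After 2 (reverse(2, 6)): [H, I, A, D, J, F, B, C, G, E]
After 3 (swap(6, 2)): [H, I, B, D, J, F, A, C, G, E]
After 4 (swap(9, 3)): [H, I, B, E, J, F, A, C, G, D]
After 5 (rotate_left(2, 4, k=1)): [H, I, E, J, B, F, A, C, G, D]
After 6 (swap(5, 2)): [H, I, F, J, B, E, A, C, G, D]
After 7 (swap(2, 3)): [H, I, J, F, B, E, A, C, G, D]
After 8 (rotate_left(3, 8, k=1)): [H, I, J, B, E, A, C, G, F, D]
After 9 (reverse(5, 6)): [H, I, J, B, E, C, A, G, F, D]
After 10 (rotate_left(0, 3, k=3)): [B, H, I, J, E, C, A, G, F, D]

Answer: no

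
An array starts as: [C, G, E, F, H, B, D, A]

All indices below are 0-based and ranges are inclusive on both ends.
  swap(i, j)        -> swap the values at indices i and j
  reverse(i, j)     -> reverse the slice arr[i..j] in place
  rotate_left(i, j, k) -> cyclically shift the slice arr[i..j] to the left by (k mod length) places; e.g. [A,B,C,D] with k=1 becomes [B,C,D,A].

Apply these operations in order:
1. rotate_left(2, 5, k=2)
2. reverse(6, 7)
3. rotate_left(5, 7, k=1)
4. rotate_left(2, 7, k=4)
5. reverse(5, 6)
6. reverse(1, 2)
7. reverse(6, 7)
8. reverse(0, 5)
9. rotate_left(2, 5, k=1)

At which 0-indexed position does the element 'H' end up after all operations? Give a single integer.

After 1 (rotate_left(2, 5, k=2)): [C, G, H, B, E, F, D, A]
After 2 (reverse(6, 7)): [C, G, H, B, E, F, A, D]
After 3 (rotate_left(5, 7, k=1)): [C, G, H, B, E, A, D, F]
After 4 (rotate_left(2, 7, k=4)): [C, G, D, F, H, B, E, A]
After 5 (reverse(5, 6)): [C, G, D, F, H, E, B, A]
After 6 (reverse(1, 2)): [C, D, G, F, H, E, B, A]
After 7 (reverse(6, 7)): [C, D, G, F, H, E, A, B]
After 8 (reverse(0, 5)): [E, H, F, G, D, C, A, B]
After 9 (rotate_left(2, 5, k=1)): [E, H, G, D, C, F, A, B]

Answer: 1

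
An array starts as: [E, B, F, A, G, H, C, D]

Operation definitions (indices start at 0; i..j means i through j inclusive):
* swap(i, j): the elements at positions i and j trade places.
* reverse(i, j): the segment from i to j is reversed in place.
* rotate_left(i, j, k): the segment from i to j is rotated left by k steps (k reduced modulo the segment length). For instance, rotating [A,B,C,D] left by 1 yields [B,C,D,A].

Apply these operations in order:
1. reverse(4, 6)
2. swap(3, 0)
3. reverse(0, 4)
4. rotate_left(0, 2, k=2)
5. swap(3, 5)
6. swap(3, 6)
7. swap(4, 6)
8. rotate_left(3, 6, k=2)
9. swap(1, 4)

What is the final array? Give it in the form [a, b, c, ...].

After 1 (reverse(4, 6)): [E, B, F, A, C, H, G, D]
After 2 (swap(3, 0)): [A, B, F, E, C, H, G, D]
After 3 (reverse(0, 4)): [C, E, F, B, A, H, G, D]
After 4 (rotate_left(0, 2, k=2)): [F, C, E, B, A, H, G, D]
After 5 (swap(3, 5)): [F, C, E, H, A, B, G, D]
After 6 (swap(3, 6)): [F, C, E, G, A, B, H, D]
After 7 (swap(4, 6)): [F, C, E, G, H, B, A, D]
After 8 (rotate_left(3, 6, k=2)): [F, C, E, B, A, G, H, D]
After 9 (swap(1, 4)): [F, A, E, B, C, G, H, D]

Answer: [F, A, E, B, C, G, H, D]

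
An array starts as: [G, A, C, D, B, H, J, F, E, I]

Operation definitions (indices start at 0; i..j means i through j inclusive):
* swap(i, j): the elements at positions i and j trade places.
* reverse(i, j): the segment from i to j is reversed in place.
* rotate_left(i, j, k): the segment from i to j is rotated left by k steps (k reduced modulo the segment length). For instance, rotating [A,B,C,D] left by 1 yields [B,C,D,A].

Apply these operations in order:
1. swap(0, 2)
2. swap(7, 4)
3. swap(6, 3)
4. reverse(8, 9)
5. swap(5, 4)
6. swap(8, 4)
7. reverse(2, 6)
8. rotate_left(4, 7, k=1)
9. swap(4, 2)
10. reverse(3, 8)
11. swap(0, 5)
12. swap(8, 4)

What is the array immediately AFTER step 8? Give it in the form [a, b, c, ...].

After 1 (swap(0, 2)): [C, A, G, D, B, H, J, F, E, I]
After 2 (swap(7, 4)): [C, A, G, D, F, H, J, B, E, I]
After 3 (swap(6, 3)): [C, A, G, J, F, H, D, B, E, I]
After 4 (reverse(8, 9)): [C, A, G, J, F, H, D, B, I, E]
After 5 (swap(5, 4)): [C, A, G, J, H, F, D, B, I, E]
After 6 (swap(8, 4)): [C, A, G, J, I, F, D, B, H, E]
After 7 (reverse(2, 6)): [C, A, D, F, I, J, G, B, H, E]
After 8 (rotate_left(4, 7, k=1)): [C, A, D, F, J, G, B, I, H, E]

Answer: [C, A, D, F, J, G, B, I, H, E]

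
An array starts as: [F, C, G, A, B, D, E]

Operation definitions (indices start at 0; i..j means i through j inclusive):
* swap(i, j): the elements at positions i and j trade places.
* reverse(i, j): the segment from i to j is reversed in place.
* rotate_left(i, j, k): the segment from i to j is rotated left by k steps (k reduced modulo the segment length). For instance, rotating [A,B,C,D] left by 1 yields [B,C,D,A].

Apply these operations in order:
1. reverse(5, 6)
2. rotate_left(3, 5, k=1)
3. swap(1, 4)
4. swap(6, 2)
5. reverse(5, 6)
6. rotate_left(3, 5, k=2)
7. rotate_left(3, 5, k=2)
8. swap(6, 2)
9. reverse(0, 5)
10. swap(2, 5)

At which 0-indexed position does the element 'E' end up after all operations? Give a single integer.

Answer: 4

Derivation:
After 1 (reverse(5, 6)): [F, C, G, A, B, E, D]
After 2 (rotate_left(3, 5, k=1)): [F, C, G, B, E, A, D]
After 3 (swap(1, 4)): [F, E, G, B, C, A, D]
After 4 (swap(6, 2)): [F, E, D, B, C, A, G]
After 5 (reverse(5, 6)): [F, E, D, B, C, G, A]
After 6 (rotate_left(3, 5, k=2)): [F, E, D, G, B, C, A]
After 7 (rotate_left(3, 5, k=2)): [F, E, D, C, G, B, A]
After 8 (swap(6, 2)): [F, E, A, C, G, B, D]
After 9 (reverse(0, 5)): [B, G, C, A, E, F, D]
After 10 (swap(2, 5)): [B, G, F, A, E, C, D]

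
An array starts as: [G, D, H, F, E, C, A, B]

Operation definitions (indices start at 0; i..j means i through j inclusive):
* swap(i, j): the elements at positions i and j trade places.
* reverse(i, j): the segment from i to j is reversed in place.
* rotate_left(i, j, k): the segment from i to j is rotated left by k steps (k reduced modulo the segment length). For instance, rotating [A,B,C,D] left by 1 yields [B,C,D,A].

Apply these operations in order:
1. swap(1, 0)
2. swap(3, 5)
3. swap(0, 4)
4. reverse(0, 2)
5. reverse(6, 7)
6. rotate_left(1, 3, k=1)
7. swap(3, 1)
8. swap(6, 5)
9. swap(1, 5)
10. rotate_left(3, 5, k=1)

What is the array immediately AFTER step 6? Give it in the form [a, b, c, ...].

Answer: [H, E, C, G, D, F, B, A]

Derivation:
After 1 (swap(1, 0)): [D, G, H, F, E, C, A, B]
After 2 (swap(3, 5)): [D, G, H, C, E, F, A, B]
After 3 (swap(0, 4)): [E, G, H, C, D, F, A, B]
After 4 (reverse(0, 2)): [H, G, E, C, D, F, A, B]
After 5 (reverse(6, 7)): [H, G, E, C, D, F, B, A]
After 6 (rotate_left(1, 3, k=1)): [H, E, C, G, D, F, B, A]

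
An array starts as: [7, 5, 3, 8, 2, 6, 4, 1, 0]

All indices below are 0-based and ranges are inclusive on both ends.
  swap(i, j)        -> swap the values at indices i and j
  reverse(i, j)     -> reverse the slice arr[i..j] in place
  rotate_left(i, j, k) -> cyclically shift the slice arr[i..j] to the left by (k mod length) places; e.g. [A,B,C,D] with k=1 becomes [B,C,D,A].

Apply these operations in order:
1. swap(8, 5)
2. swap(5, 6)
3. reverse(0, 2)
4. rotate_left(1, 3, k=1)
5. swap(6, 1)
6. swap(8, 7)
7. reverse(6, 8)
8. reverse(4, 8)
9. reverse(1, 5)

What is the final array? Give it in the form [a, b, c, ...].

After 1 (swap(8, 5)): [7, 5, 3, 8, 2, 0, 4, 1, 6]
After 2 (swap(5, 6)): [7, 5, 3, 8, 2, 4, 0, 1, 6]
After 3 (reverse(0, 2)): [3, 5, 7, 8, 2, 4, 0, 1, 6]
After 4 (rotate_left(1, 3, k=1)): [3, 7, 8, 5, 2, 4, 0, 1, 6]
After 5 (swap(6, 1)): [3, 0, 8, 5, 2, 4, 7, 1, 6]
After 6 (swap(8, 7)): [3, 0, 8, 5, 2, 4, 7, 6, 1]
After 7 (reverse(6, 8)): [3, 0, 8, 5, 2, 4, 1, 6, 7]
After 8 (reverse(4, 8)): [3, 0, 8, 5, 7, 6, 1, 4, 2]
After 9 (reverse(1, 5)): [3, 6, 7, 5, 8, 0, 1, 4, 2]

Answer: [3, 6, 7, 5, 8, 0, 1, 4, 2]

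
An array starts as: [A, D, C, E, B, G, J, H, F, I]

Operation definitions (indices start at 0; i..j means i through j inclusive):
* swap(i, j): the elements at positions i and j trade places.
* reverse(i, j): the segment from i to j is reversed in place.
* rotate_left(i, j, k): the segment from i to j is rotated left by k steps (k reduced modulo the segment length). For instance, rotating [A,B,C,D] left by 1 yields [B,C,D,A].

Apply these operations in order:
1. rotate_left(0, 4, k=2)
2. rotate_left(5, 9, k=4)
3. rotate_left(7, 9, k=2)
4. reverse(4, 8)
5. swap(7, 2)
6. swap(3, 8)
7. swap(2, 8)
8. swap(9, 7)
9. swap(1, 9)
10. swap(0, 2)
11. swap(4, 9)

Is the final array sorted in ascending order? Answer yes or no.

Answer: yes

Derivation:
After 1 (rotate_left(0, 4, k=2)): [C, E, B, A, D, G, J, H, F, I]
After 2 (rotate_left(5, 9, k=4)): [C, E, B, A, D, I, G, J, H, F]
After 3 (rotate_left(7, 9, k=2)): [C, E, B, A, D, I, G, F, J, H]
After 4 (reverse(4, 8)): [C, E, B, A, J, F, G, I, D, H]
After 5 (swap(7, 2)): [C, E, I, A, J, F, G, B, D, H]
After 6 (swap(3, 8)): [C, E, I, D, J, F, G, B, A, H]
After 7 (swap(2, 8)): [C, E, A, D, J, F, G, B, I, H]
After 8 (swap(9, 7)): [C, E, A, D, J, F, G, H, I, B]
After 9 (swap(1, 9)): [C, B, A, D, J, F, G, H, I, E]
After 10 (swap(0, 2)): [A, B, C, D, J, F, G, H, I, E]
After 11 (swap(4, 9)): [A, B, C, D, E, F, G, H, I, J]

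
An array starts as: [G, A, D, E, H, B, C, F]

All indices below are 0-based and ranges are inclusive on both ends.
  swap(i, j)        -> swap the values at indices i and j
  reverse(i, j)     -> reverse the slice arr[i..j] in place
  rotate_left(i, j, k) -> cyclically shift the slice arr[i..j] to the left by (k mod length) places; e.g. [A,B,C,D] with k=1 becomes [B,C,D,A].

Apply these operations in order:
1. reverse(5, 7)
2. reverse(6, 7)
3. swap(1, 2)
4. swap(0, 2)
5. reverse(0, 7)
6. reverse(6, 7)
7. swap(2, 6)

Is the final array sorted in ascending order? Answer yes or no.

Answer: no

Derivation:
After 1 (reverse(5, 7)): [G, A, D, E, H, F, C, B]
After 2 (reverse(6, 7)): [G, A, D, E, H, F, B, C]
After 3 (swap(1, 2)): [G, D, A, E, H, F, B, C]
After 4 (swap(0, 2)): [A, D, G, E, H, F, B, C]
After 5 (reverse(0, 7)): [C, B, F, H, E, G, D, A]
After 6 (reverse(6, 7)): [C, B, F, H, E, G, A, D]
After 7 (swap(2, 6)): [C, B, A, H, E, G, F, D]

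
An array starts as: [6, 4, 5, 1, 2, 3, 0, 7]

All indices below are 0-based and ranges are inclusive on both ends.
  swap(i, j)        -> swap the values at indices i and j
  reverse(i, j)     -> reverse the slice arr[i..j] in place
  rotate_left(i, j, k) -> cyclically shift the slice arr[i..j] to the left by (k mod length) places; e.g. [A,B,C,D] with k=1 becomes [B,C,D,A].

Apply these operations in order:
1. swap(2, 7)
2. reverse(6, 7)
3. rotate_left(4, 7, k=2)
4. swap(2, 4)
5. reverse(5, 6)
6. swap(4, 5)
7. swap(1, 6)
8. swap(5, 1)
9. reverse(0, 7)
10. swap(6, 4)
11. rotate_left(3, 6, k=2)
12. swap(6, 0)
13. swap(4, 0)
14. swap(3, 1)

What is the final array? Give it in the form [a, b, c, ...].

After 1 (swap(2, 7)): [6, 4, 7, 1, 2, 3, 0, 5]
After 2 (reverse(6, 7)): [6, 4, 7, 1, 2, 3, 5, 0]
After 3 (rotate_left(4, 7, k=2)): [6, 4, 7, 1, 5, 0, 2, 3]
After 4 (swap(2, 4)): [6, 4, 5, 1, 7, 0, 2, 3]
After 5 (reverse(5, 6)): [6, 4, 5, 1, 7, 2, 0, 3]
After 6 (swap(4, 5)): [6, 4, 5, 1, 2, 7, 0, 3]
After 7 (swap(1, 6)): [6, 0, 5, 1, 2, 7, 4, 3]
After 8 (swap(5, 1)): [6, 7, 5, 1, 2, 0, 4, 3]
After 9 (reverse(0, 7)): [3, 4, 0, 2, 1, 5, 7, 6]
After 10 (swap(6, 4)): [3, 4, 0, 2, 7, 5, 1, 6]
After 11 (rotate_left(3, 6, k=2)): [3, 4, 0, 5, 1, 2, 7, 6]
After 12 (swap(6, 0)): [7, 4, 0, 5, 1, 2, 3, 6]
After 13 (swap(4, 0)): [1, 4, 0, 5, 7, 2, 3, 6]
After 14 (swap(3, 1)): [1, 5, 0, 4, 7, 2, 3, 6]

Answer: [1, 5, 0, 4, 7, 2, 3, 6]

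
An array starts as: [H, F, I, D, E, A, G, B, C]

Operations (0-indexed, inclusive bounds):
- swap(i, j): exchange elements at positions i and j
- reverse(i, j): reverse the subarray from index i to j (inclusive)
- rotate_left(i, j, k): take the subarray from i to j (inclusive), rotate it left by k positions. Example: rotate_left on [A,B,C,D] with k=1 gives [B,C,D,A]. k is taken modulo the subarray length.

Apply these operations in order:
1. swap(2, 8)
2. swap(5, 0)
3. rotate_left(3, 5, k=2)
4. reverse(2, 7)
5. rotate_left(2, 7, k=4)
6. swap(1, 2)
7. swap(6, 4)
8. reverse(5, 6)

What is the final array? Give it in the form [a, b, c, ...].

Answer: [A, H, F, C, E, B, G, D, I]

Derivation:
After 1 (swap(2, 8)): [H, F, C, D, E, A, G, B, I]
After 2 (swap(5, 0)): [A, F, C, D, E, H, G, B, I]
After 3 (rotate_left(3, 5, k=2)): [A, F, C, H, D, E, G, B, I]
After 4 (reverse(2, 7)): [A, F, B, G, E, D, H, C, I]
After 5 (rotate_left(2, 7, k=4)): [A, F, H, C, B, G, E, D, I]
After 6 (swap(1, 2)): [A, H, F, C, B, G, E, D, I]
After 7 (swap(6, 4)): [A, H, F, C, E, G, B, D, I]
After 8 (reverse(5, 6)): [A, H, F, C, E, B, G, D, I]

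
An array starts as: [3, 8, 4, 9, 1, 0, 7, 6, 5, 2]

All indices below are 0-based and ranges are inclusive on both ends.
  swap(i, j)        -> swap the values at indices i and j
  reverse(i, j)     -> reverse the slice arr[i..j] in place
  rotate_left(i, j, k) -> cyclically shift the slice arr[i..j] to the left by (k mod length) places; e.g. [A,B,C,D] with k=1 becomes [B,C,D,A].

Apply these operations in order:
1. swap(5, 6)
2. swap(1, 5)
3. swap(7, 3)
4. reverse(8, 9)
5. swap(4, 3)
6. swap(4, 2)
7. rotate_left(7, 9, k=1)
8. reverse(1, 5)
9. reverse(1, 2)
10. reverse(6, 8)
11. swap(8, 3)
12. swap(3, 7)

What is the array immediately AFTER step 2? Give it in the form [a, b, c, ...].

After 1 (swap(5, 6)): [3, 8, 4, 9, 1, 7, 0, 6, 5, 2]
After 2 (swap(1, 5)): [3, 7, 4, 9, 1, 8, 0, 6, 5, 2]

Answer: [3, 7, 4, 9, 1, 8, 0, 6, 5, 2]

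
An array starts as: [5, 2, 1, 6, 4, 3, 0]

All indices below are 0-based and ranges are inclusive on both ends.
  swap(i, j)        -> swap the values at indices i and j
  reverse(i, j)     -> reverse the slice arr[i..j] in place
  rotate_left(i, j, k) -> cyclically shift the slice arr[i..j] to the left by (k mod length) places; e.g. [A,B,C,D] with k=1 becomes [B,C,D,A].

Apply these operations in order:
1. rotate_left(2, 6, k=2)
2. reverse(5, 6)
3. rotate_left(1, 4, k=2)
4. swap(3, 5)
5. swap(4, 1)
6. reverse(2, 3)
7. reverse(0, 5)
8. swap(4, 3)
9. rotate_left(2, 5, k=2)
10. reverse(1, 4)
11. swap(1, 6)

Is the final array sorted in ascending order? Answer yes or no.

After 1 (rotate_left(2, 6, k=2)): [5, 2, 4, 3, 0, 1, 6]
After 2 (reverse(5, 6)): [5, 2, 4, 3, 0, 6, 1]
After 3 (rotate_left(1, 4, k=2)): [5, 3, 0, 2, 4, 6, 1]
After 4 (swap(3, 5)): [5, 3, 0, 6, 4, 2, 1]
After 5 (swap(4, 1)): [5, 4, 0, 6, 3, 2, 1]
After 6 (reverse(2, 3)): [5, 4, 6, 0, 3, 2, 1]
After 7 (reverse(0, 5)): [2, 3, 0, 6, 4, 5, 1]
After 8 (swap(4, 3)): [2, 3, 0, 4, 6, 5, 1]
After 9 (rotate_left(2, 5, k=2)): [2, 3, 6, 5, 0, 4, 1]
After 10 (reverse(1, 4)): [2, 0, 5, 6, 3, 4, 1]
After 11 (swap(1, 6)): [2, 1, 5, 6, 3, 4, 0]

Answer: no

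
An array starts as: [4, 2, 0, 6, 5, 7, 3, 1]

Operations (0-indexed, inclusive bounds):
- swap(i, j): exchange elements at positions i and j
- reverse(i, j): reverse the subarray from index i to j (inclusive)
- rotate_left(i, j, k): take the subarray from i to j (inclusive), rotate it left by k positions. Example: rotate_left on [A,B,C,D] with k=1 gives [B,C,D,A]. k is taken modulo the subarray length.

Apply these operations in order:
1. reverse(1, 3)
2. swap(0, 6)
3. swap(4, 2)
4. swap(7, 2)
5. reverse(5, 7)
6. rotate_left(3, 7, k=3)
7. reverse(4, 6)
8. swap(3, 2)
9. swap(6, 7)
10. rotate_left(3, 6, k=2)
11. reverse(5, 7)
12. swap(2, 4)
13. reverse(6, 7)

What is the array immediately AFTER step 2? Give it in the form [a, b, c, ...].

Answer: [3, 6, 0, 2, 5, 7, 4, 1]

Derivation:
After 1 (reverse(1, 3)): [4, 6, 0, 2, 5, 7, 3, 1]
After 2 (swap(0, 6)): [3, 6, 0, 2, 5, 7, 4, 1]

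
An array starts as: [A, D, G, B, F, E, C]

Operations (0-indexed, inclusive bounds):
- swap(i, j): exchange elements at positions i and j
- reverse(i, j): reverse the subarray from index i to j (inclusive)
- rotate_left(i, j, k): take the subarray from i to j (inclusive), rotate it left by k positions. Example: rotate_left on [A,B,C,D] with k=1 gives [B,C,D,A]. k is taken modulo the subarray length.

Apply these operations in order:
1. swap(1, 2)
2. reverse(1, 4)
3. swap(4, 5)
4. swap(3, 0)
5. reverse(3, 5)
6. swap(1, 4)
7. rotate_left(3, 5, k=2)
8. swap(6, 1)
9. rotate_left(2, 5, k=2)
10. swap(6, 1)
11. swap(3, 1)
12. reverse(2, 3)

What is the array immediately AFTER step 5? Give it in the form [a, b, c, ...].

Answer: [D, F, B, G, E, A, C]

Derivation:
After 1 (swap(1, 2)): [A, G, D, B, F, E, C]
After 2 (reverse(1, 4)): [A, F, B, D, G, E, C]
After 3 (swap(4, 5)): [A, F, B, D, E, G, C]
After 4 (swap(3, 0)): [D, F, B, A, E, G, C]
After 5 (reverse(3, 5)): [D, F, B, G, E, A, C]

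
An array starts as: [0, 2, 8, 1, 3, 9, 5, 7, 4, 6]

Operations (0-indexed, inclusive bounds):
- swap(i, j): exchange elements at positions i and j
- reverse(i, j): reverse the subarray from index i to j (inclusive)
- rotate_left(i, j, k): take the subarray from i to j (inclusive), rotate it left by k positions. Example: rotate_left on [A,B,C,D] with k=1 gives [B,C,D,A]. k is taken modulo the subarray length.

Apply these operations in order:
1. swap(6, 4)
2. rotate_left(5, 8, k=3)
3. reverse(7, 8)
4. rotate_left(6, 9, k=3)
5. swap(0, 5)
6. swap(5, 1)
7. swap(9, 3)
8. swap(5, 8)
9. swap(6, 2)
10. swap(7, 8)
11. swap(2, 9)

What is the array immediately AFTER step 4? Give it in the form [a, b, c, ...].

Answer: [0, 2, 8, 1, 5, 4, 6, 9, 7, 3]

Derivation:
After 1 (swap(6, 4)): [0, 2, 8, 1, 5, 9, 3, 7, 4, 6]
After 2 (rotate_left(5, 8, k=3)): [0, 2, 8, 1, 5, 4, 9, 3, 7, 6]
After 3 (reverse(7, 8)): [0, 2, 8, 1, 5, 4, 9, 7, 3, 6]
After 4 (rotate_left(6, 9, k=3)): [0, 2, 8, 1, 5, 4, 6, 9, 7, 3]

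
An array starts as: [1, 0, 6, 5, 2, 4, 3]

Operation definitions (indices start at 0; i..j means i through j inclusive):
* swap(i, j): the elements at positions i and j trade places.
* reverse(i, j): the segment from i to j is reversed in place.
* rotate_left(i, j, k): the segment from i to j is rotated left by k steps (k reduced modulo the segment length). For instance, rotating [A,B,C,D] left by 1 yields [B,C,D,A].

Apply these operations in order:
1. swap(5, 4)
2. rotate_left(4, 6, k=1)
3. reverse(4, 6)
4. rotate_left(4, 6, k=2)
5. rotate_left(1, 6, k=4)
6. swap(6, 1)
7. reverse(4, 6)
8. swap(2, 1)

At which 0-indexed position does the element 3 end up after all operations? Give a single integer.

Answer: 1

Derivation:
After 1 (swap(5, 4)): [1, 0, 6, 5, 4, 2, 3]
After 2 (rotate_left(4, 6, k=1)): [1, 0, 6, 5, 2, 3, 4]
After 3 (reverse(4, 6)): [1, 0, 6, 5, 4, 3, 2]
After 4 (rotate_left(4, 6, k=2)): [1, 0, 6, 5, 2, 4, 3]
After 5 (rotate_left(1, 6, k=4)): [1, 4, 3, 0, 6, 5, 2]
After 6 (swap(6, 1)): [1, 2, 3, 0, 6, 5, 4]
After 7 (reverse(4, 6)): [1, 2, 3, 0, 4, 5, 6]
After 8 (swap(2, 1)): [1, 3, 2, 0, 4, 5, 6]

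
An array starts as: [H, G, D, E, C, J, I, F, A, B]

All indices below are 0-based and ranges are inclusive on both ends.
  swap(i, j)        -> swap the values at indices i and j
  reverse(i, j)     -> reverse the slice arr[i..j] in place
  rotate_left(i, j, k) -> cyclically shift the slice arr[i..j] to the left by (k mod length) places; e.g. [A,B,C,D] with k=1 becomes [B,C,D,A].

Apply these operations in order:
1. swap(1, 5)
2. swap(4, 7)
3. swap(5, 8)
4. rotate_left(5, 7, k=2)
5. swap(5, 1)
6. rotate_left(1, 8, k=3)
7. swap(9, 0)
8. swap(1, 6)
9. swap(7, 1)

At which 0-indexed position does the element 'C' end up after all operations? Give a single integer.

Answer: 7

Derivation:
After 1 (swap(1, 5)): [H, J, D, E, C, G, I, F, A, B]
After 2 (swap(4, 7)): [H, J, D, E, F, G, I, C, A, B]
After 3 (swap(5, 8)): [H, J, D, E, F, A, I, C, G, B]
After 4 (rotate_left(5, 7, k=2)): [H, J, D, E, F, C, A, I, G, B]
After 5 (swap(5, 1)): [H, C, D, E, F, J, A, I, G, B]
After 6 (rotate_left(1, 8, k=3)): [H, F, J, A, I, G, C, D, E, B]
After 7 (swap(9, 0)): [B, F, J, A, I, G, C, D, E, H]
After 8 (swap(1, 6)): [B, C, J, A, I, G, F, D, E, H]
After 9 (swap(7, 1)): [B, D, J, A, I, G, F, C, E, H]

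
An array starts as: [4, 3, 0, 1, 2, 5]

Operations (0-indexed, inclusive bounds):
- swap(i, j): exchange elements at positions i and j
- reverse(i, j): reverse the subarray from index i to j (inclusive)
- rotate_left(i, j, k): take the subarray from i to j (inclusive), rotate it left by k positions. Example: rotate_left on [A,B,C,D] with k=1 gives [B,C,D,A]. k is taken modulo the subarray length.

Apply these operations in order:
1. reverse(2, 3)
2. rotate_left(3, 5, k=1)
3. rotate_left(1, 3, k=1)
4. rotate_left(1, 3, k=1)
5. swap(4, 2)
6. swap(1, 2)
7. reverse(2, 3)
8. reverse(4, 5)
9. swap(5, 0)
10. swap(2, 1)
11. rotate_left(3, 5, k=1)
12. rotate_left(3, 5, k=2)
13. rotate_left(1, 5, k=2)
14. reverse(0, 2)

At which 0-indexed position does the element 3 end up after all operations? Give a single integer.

Answer: 2

Derivation:
After 1 (reverse(2, 3)): [4, 3, 1, 0, 2, 5]
After 2 (rotate_left(3, 5, k=1)): [4, 3, 1, 2, 5, 0]
After 3 (rotate_left(1, 3, k=1)): [4, 1, 2, 3, 5, 0]
After 4 (rotate_left(1, 3, k=1)): [4, 2, 3, 1, 5, 0]
After 5 (swap(4, 2)): [4, 2, 5, 1, 3, 0]
After 6 (swap(1, 2)): [4, 5, 2, 1, 3, 0]
After 7 (reverse(2, 3)): [4, 5, 1, 2, 3, 0]
After 8 (reverse(4, 5)): [4, 5, 1, 2, 0, 3]
After 9 (swap(5, 0)): [3, 5, 1, 2, 0, 4]
After 10 (swap(2, 1)): [3, 1, 5, 2, 0, 4]
After 11 (rotate_left(3, 5, k=1)): [3, 1, 5, 0, 4, 2]
After 12 (rotate_left(3, 5, k=2)): [3, 1, 5, 2, 0, 4]
After 13 (rotate_left(1, 5, k=2)): [3, 2, 0, 4, 1, 5]
After 14 (reverse(0, 2)): [0, 2, 3, 4, 1, 5]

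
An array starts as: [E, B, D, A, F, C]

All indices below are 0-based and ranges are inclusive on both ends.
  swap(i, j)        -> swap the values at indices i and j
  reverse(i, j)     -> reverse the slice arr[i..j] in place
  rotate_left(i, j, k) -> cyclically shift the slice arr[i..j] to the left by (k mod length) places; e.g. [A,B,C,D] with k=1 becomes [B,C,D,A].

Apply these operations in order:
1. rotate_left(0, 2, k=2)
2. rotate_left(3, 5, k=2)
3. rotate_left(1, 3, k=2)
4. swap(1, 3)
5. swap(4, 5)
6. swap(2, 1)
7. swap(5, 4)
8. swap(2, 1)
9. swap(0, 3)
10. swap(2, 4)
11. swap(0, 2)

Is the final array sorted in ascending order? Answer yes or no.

After 1 (rotate_left(0, 2, k=2)): [D, E, B, A, F, C]
After 2 (rotate_left(3, 5, k=2)): [D, E, B, C, A, F]
After 3 (rotate_left(1, 3, k=2)): [D, C, E, B, A, F]
After 4 (swap(1, 3)): [D, B, E, C, A, F]
After 5 (swap(4, 5)): [D, B, E, C, F, A]
After 6 (swap(2, 1)): [D, E, B, C, F, A]
After 7 (swap(5, 4)): [D, E, B, C, A, F]
After 8 (swap(2, 1)): [D, B, E, C, A, F]
After 9 (swap(0, 3)): [C, B, E, D, A, F]
After 10 (swap(2, 4)): [C, B, A, D, E, F]
After 11 (swap(0, 2)): [A, B, C, D, E, F]

Answer: yes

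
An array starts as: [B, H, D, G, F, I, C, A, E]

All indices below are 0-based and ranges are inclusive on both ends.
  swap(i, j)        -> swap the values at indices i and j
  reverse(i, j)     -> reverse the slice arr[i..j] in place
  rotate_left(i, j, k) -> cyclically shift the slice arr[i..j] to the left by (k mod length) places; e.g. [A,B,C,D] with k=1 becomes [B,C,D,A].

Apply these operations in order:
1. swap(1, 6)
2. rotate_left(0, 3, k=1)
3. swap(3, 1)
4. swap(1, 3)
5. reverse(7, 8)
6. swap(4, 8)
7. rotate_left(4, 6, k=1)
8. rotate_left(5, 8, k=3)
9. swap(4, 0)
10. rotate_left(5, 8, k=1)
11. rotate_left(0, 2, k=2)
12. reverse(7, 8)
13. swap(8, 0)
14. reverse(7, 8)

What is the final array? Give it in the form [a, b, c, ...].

Answer: [E, I, D, B, C, H, A, G, F]

Derivation:
After 1 (swap(1, 6)): [B, C, D, G, F, I, H, A, E]
After 2 (rotate_left(0, 3, k=1)): [C, D, G, B, F, I, H, A, E]
After 3 (swap(3, 1)): [C, B, G, D, F, I, H, A, E]
After 4 (swap(1, 3)): [C, D, G, B, F, I, H, A, E]
After 5 (reverse(7, 8)): [C, D, G, B, F, I, H, E, A]
After 6 (swap(4, 8)): [C, D, G, B, A, I, H, E, F]
After 7 (rotate_left(4, 6, k=1)): [C, D, G, B, I, H, A, E, F]
After 8 (rotate_left(5, 8, k=3)): [C, D, G, B, I, F, H, A, E]
After 9 (swap(4, 0)): [I, D, G, B, C, F, H, A, E]
After 10 (rotate_left(5, 8, k=1)): [I, D, G, B, C, H, A, E, F]
After 11 (rotate_left(0, 2, k=2)): [G, I, D, B, C, H, A, E, F]
After 12 (reverse(7, 8)): [G, I, D, B, C, H, A, F, E]
After 13 (swap(8, 0)): [E, I, D, B, C, H, A, F, G]
After 14 (reverse(7, 8)): [E, I, D, B, C, H, A, G, F]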